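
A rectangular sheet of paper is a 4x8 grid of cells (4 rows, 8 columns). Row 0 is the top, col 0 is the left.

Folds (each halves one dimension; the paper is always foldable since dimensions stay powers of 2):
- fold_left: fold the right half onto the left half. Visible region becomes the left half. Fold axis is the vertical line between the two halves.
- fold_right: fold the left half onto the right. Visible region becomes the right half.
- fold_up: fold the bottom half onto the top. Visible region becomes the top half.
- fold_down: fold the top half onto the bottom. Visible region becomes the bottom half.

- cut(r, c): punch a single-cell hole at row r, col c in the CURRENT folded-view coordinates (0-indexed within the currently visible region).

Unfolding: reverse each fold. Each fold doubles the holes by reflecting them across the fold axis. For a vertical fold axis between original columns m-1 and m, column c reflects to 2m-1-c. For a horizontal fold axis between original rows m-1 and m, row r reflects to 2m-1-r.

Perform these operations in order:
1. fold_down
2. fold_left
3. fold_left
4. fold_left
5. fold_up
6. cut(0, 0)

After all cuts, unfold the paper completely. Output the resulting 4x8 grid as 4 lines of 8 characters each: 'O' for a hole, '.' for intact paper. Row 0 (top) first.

Answer: OOOOOOOO
OOOOOOOO
OOOOOOOO
OOOOOOOO

Derivation:
Op 1 fold_down: fold axis h@2; visible region now rows[2,4) x cols[0,8) = 2x8
Op 2 fold_left: fold axis v@4; visible region now rows[2,4) x cols[0,4) = 2x4
Op 3 fold_left: fold axis v@2; visible region now rows[2,4) x cols[0,2) = 2x2
Op 4 fold_left: fold axis v@1; visible region now rows[2,4) x cols[0,1) = 2x1
Op 5 fold_up: fold axis h@3; visible region now rows[2,3) x cols[0,1) = 1x1
Op 6 cut(0, 0): punch at orig (2,0); cuts so far [(2, 0)]; region rows[2,3) x cols[0,1) = 1x1
Unfold 1 (reflect across h@3): 2 holes -> [(2, 0), (3, 0)]
Unfold 2 (reflect across v@1): 4 holes -> [(2, 0), (2, 1), (3, 0), (3, 1)]
Unfold 3 (reflect across v@2): 8 holes -> [(2, 0), (2, 1), (2, 2), (2, 3), (3, 0), (3, 1), (3, 2), (3, 3)]
Unfold 4 (reflect across v@4): 16 holes -> [(2, 0), (2, 1), (2, 2), (2, 3), (2, 4), (2, 5), (2, 6), (2, 7), (3, 0), (3, 1), (3, 2), (3, 3), (3, 4), (3, 5), (3, 6), (3, 7)]
Unfold 5 (reflect across h@2): 32 holes -> [(0, 0), (0, 1), (0, 2), (0, 3), (0, 4), (0, 5), (0, 6), (0, 7), (1, 0), (1, 1), (1, 2), (1, 3), (1, 4), (1, 5), (1, 6), (1, 7), (2, 0), (2, 1), (2, 2), (2, 3), (2, 4), (2, 5), (2, 6), (2, 7), (3, 0), (3, 1), (3, 2), (3, 3), (3, 4), (3, 5), (3, 6), (3, 7)]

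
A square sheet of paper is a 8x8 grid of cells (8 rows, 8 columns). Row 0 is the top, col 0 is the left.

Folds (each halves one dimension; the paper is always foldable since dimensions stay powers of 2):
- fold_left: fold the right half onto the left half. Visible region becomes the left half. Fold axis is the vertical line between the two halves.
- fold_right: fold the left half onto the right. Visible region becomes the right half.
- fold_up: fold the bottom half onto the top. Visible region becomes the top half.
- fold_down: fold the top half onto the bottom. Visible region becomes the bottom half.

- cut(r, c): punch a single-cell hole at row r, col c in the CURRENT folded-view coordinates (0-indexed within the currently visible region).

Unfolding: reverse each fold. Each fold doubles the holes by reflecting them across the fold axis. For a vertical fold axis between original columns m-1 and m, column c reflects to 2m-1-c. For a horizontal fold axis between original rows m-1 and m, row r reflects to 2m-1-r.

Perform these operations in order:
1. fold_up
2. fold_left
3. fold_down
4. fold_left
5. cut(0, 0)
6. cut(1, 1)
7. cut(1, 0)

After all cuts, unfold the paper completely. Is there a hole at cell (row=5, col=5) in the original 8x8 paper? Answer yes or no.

Answer: no

Derivation:
Op 1 fold_up: fold axis h@4; visible region now rows[0,4) x cols[0,8) = 4x8
Op 2 fold_left: fold axis v@4; visible region now rows[0,4) x cols[0,4) = 4x4
Op 3 fold_down: fold axis h@2; visible region now rows[2,4) x cols[0,4) = 2x4
Op 4 fold_left: fold axis v@2; visible region now rows[2,4) x cols[0,2) = 2x2
Op 5 cut(0, 0): punch at orig (2,0); cuts so far [(2, 0)]; region rows[2,4) x cols[0,2) = 2x2
Op 6 cut(1, 1): punch at orig (3,1); cuts so far [(2, 0), (3, 1)]; region rows[2,4) x cols[0,2) = 2x2
Op 7 cut(1, 0): punch at orig (3,0); cuts so far [(2, 0), (3, 0), (3, 1)]; region rows[2,4) x cols[0,2) = 2x2
Unfold 1 (reflect across v@2): 6 holes -> [(2, 0), (2, 3), (3, 0), (3, 1), (3, 2), (3, 3)]
Unfold 2 (reflect across h@2): 12 holes -> [(0, 0), (0, 1), (0, 2), (0, 3), (1, 0), (1, 3), (2, 0), (2, 3), (3, 0), (3, 1), (3, 2), (3, 3)]
Unfold 3 (reflect across v@4): 24 holes -> [(0, 0), (0, 1), (0, 2), (0, 3), (0, 4), (0, 5), (0, 6), (0, 7), (1, 0), (1, 3), (1, 4), (1, 7), (2, 0), (2, 3), (2, 4), (2, 7), (3, 0), (3, 1), (3, 2), (3, 3), (3, 4), (3, 5), (3, 6), (3, 7)]
Unfold 4 (reflect across h@4): 48 holes -> [(0, 0), (0, 1), (0, 2), (0, 3), (0, 4), (0, 5), (0, 6), (0, 7), (1, 0), (1, 3), (1, 4), (1, 7), (2, 0), (2, 3), (2, 4), (2, 7), (3, 0), (3, 1), (3, 2), (3, 3), (3, 4), (3, 5), (3, 6), (3, 7), (4, 0), (4, 1), (4, 2), (4, 3), (4, 4), (4, 5), (4, 6), (4, 7), (5, 0), (5, 3), (5, 4), (5, 7), (6, 0), (6, 3), (6, 4), (6, 7), (7, 0), (7, 1), (7, 2), (7, 3), (7, 4), (7, 5), (7, 6), (7, 7)]
Holes: [(0, 0), (0, 1), (0, 2), (0, 3), (0, 4), (0, 5), (0, 6), (0, 7), (1, 0), (1, 3), (1, 4), (1, 7), (2, 0), (2, 3), (2, 4), (2, 7), (3, 0), (3, 1), (3, 2), (3, 3), (3, 4), (3, 5), (3, 6), (3, 7), (4, 0), (4, 1), (4, 2), (4, 3), (4, 4), (4, 5), (4, 6), (4, 7), (5, 0), (5, 3), (5, 4), (5, 7), (6, 0), (6, 3), (6, 4), (6, 7), (7, 0), (7, 1), (7, 2), (7, 3), (7, 4), (7, 5), (7, 6), (7, 7)]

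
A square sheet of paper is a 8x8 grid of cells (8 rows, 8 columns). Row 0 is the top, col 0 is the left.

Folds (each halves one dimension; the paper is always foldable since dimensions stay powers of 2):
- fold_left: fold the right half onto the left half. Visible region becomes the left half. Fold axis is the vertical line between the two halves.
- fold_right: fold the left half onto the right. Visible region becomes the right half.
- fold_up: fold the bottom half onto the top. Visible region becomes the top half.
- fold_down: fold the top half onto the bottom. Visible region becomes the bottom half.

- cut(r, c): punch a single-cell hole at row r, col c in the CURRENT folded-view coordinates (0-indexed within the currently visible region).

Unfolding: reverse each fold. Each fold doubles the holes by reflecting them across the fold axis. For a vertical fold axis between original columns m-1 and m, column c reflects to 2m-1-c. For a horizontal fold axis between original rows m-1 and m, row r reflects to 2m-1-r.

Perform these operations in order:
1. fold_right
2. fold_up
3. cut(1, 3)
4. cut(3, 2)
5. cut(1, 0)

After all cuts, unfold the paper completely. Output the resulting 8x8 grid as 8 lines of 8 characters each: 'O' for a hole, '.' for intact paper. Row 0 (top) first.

Answer: ........
O..OO..O
........
.O....O.
.O....O.
........
O..OO..O
........

Derivation:
Op 1 fold_right: fold axis v@4; visible region now rows[0,8) x cols[4,8) = 8x4
Op 2 fold_up: fold axis h@4; visible region now rows[0,4) x cols[4,8) = 4x4
Op 3 cut(1, 3): punch at orig (1,7); cuts so far [(1, 7)]; region rows[0,4) x cols[4,8) = 4x4
Op 4 cut(3, 2): punch at orig (3,6); cuts so far [(1, 7), (3, 6)]; region rows[0,4) x cols[4,8) = 4x4
Op 5 cut(1, 0): punch at orig (1,4); cuts so far [(1, 4), (1, 7), (3, 6)]; region rows[0,4) x cols[4,8) = 4x4
Unfold 1 (reflect across h@4): 6 holes -> [(1, 4), (1, 7), (3, 6), (4, 6), (6, 4), (6, 7)]
Unfold 2 (reflect across v@4): 12 holes -> [(1, 0), (1, 3), (1, 4), (1, 7), (3, 1), (3, 6), (4, 1), (4, 6), (6, 0), (6, 3), (6, 4), (6, 7)]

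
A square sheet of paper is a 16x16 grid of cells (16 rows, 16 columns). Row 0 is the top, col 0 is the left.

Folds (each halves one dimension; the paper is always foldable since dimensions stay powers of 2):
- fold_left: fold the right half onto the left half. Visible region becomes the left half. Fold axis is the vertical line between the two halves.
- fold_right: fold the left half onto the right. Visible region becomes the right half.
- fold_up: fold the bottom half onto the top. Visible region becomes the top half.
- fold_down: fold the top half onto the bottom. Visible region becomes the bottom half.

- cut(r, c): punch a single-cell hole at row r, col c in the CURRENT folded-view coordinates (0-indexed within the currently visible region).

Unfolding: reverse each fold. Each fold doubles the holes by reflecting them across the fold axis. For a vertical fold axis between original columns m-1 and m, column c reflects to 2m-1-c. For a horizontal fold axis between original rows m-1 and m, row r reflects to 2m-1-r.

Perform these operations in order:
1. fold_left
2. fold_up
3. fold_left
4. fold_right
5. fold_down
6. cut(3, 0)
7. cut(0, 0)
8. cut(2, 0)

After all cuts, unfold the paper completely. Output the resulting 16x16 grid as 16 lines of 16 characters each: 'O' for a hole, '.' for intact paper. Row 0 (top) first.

Op 1 fold_left: fold axis v@8; visible region now rows[0,16) x cols[0,8) = 16x8
Op 2 fold_up: fold axis h@8; visible region now rows[0,8) x cols[0,8) = 8x8
Op 3 fold_left: fold axis v@4; visible region now rows[0,8) x cols[0,4) = 8x4
Op 4 fold_right: fold axis v@2; visible region now rows[0,8) x cols[2,4) = 8x2
Op 5 fold_down: fold axis h@4; visible region now rows[4,8) x cols[2,4) = 4x2
Op 6 cut(3, 0): punch at orig (7,2); cuts so far [(7, 2)]; region rows[4,8) x cols[2,4) = 4x2
Op 7 cut(0, 0): punch at orig (4,2); cuts so far [(4, 2), (7, 2)]; region rows[4,8) x cols[2,4) = 4x2
Op 8 cut(2, 0): punch at orig (6,2); cuts so far [(4, 2), (6, 2), (7, 2)]; region rows[4,8) x cols[2,4) = 4x2
Unfold 1 (reflect across h@4): 6 holes -> [(0, 2), (1, 2), (3, 2), (4, 2), (6, 2), (7, 2)]
Unfold 2 (reflect across v@2): 12 holes -> [(0, 1), (0, 2), (1, 1), (1, 2), (3, 1), (3, 2), (4, 1), (4, 2), (6, 1), (6, 2), (7, 1), (7, 2)]
Unfold 3 (reflect across v@4): 24 holes -> [(0, 1), (0, 2), (0, 5), (0, 6), (1, 1), (1, 2), (1, 5), (1, 6), (3, 1), (3, 2), (3, 5), (3, 6), (4, 1), (4, 2), (4, 5), (4, 6), (6, 1), (6, 2), (6, 5), (6, 6), (7, 1), (7, 2), (7, 5), (7, 6)]
Unfold 4 (reflect across h@8): 48 holes -> [(0, 1), (0, 2), (0, 5), (0, 6), (1, 1), (1, 2), (1, 5), (1, 6), (3, 1), (3, 2), (3, 5), (3, 6), (4, 1), (4, 2), (4, 5), (4, 6), (6, 1), (6, 2), (6, 5), (6, 6), (7, 1), (7, 2), (7, 5), (7, 6), (8, 1), (8, 2), (8, 5), (8, 6), (9, 1), (9, 2), (9, 5), (9, 6), (11, 1), (11, 2), (11, 5), (11, 6), (12, 1), (12, 2), (12, 5), (12, 6), (14, 1), (14, 2), (14, 5), (14, 6), (15, 1), (15, 2), (15, 5), (15, 6)]
Unfold 5 (reflect across v@8): 96 holes -> [(0, 1), (0, 2), (0, 5), (0, 6), (0, 9), (0, 10), (0, 13), (0, 14), (1, 1), (1, 2), (1, 5), (1, 6), (1, 9), (1, 10), (1, 13), (1, 14), (3, 1), (3, 2), (3, 5), (3, 6), (3, 9), (3, 10), (3, 13), (3, 14), (4, 1), (4, 2), (4, 5), (4, 6), (4, 9), (4, 10), (4, 13), (4, 14), (6, 1), (6, 2), (6, 5), (6, 6), (6, 9), (6, 10), (6, 13), (6, 14), (7, 1), (7, 2), (7, 5), (7, 6), (7, 9), (7, 10), (7, 13), (7, 14), (8, 1), (8, 2), (8, 5), (8, 6), (8, 9), (8, 10), (8, 13), (8, 14), (9, 1), (9, 2), (9, 5), (9, 6), (9, 9), (9, 10), (9, 13), (9, 14), (11, 1), (11, 2), (11, 5), (11, 6), (11, 9), (11, 10), (11, 13), (11, 14), (12, 1), (12, 2), (12, 5), (12, 6), (12, 9), (12, 10), (12, 13), (12, 14), (14, 1), (14, 2), (14, 5), (14, 6), (14, 9), (14, 10), (14, 13), (14, 14), (15, 1), (15, 2), (15, 5), (15, 6), (15, 9), (15, 10), (15, 13), (15, 14)]

Answer: .OO..OO..OO..OO.
.OO..OO..OO..OO.
................
.OO..OO..OO..OO.
.OO..OO..OO..OO.
................
.OO..OO..OO..OO.
.OO..OO..OO..OO.
.OO..OO..OO..OO.
.OO..OO..OO..OO.
................
.OO..OO..OO..OO.
.OO..OO..OO..OO.
................
.OO..OO..OO..OO.
.OO..OO..OO..OO.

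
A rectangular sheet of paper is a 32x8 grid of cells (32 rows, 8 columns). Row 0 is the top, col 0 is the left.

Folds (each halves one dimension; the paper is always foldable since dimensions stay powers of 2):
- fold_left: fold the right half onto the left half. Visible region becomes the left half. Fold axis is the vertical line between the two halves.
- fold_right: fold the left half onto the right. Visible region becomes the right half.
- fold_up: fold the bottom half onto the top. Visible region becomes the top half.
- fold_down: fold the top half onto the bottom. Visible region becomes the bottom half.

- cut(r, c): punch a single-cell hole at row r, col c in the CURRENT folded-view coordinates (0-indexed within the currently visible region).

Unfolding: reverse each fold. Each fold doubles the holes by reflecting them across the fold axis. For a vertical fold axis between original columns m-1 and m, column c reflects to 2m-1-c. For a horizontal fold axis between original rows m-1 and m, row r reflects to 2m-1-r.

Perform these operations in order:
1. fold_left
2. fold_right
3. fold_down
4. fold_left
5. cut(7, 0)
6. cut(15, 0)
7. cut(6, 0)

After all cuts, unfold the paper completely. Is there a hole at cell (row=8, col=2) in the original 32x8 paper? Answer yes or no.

Op 1 fold_left: fold axis v@4; visible region now rows[0,32) x cols[0,4) = 32x4
Op 2 fold_right: fold axis v@2; visible region now rows[0,32) x cols[2,4) = 32x2
Op 3 fold_down: fold axis h@16; visible region now rows[16,32) x cols[2,4) = 16x2
Op 4 fold_left: fold axis v@3; visible region now rows[16,32) x cols[2,3) = 16x1
Op 5 cut(7, 0): punch at orig (23,2); cuts so far [(23, 2)]; region rows[16,32) x cols[2,3) = 16x1
Op 6 cut(15, 0): punch at orig (31,2); cuts so far [(23, 2), (31, 2)]; region rows[16,32) x cols[2,3) = 16x1
Op 7 cut(6, 0): punch at orig (22,2); cuts so far [(22, 2), (23, 2), (31, 2)]; region rows[16,32) x cols[2,3) = 16x1
Unfold 1 (reflect across v@3): 6 holes -> [(22, 2), (22, 3), (23, 2), (23, 3), (31, 2), (31, 3)]
Unfold 2 (reflect across h@16): 12 holes -> [(0, 2), (0, 3), (8, 2), (8, 3), (9, 2), (9, 3), (22, 2), (22, 3), (23, 2), (23, 3), (31, 2), (31, 3)]
Unfold 3 (reflect across v@2): 24 holes -> [(0, 0), (0, 1), (0, 2), (0, 3), (8, 0), (8, 1), (8, 2), (8, 3), (9, 0), (9, 1), (9, 2), (9, 3), (22, 0), (22, 1), (22, 2), (22, 3), (23, 0), (23, 1), (23, 2), (23, 3), (31, 0), (31, 1), (31, 2), (31, 3)]
Unfold 4 (reflect across v@4): 48 holes -> [(0, 0), (0, 1), (0, 2), (0, 3), (0, 4), (0, 5), (0, 6), (0, 7), (8, 0), (8, 1), (8, 2), (8, 3), (8, 4), (8, 5), (8, 6), (8, 7), (9, 0), (9, 1), (9, 2), (9, 3), (9, 4), (9, 5), (9, 6), (9, 7), (22, 0), (22, 1), (22, 2), (22, 3), (22, 4), (22, 5), (22, 6), (22, 7), (23, 0), (23, 1), (23, 2), (23, 3), (23, 4), (23, 5), (23, 6), (23, 7), (31, 0), (31, 1), (31, 2), (31, 3), (31, 4), (31, 5), (31, 6), (31, 7)]
Holes: [(0, 0), (0, 1), (0, 2), (0, 3), (0, 4), (0, 5), (0, 6), (0, 7), (8, 0), (8, 1), (8, 2), (8, 3), (8, 4), (8, 5), (8, 6), (8, 7), (9, 0), (9, 1), (9, 2), (9, 3), (9, 4), (9, 5), (9, 6), (9, 7), (22, 0), (22, 1), (22, 2), (22, 3), (22, 4), (22, 5), (22, 6), (22, 7), (23, 0), (23, 1), (23, 2), (23, 3), (23, 4), (23, 5), (23, 6), (23, 7), (31, 0), (31, 1), (31, 2), (31, 3), (31, 4), (31, 5), (31, 6), (31, 7)]

Answer: yes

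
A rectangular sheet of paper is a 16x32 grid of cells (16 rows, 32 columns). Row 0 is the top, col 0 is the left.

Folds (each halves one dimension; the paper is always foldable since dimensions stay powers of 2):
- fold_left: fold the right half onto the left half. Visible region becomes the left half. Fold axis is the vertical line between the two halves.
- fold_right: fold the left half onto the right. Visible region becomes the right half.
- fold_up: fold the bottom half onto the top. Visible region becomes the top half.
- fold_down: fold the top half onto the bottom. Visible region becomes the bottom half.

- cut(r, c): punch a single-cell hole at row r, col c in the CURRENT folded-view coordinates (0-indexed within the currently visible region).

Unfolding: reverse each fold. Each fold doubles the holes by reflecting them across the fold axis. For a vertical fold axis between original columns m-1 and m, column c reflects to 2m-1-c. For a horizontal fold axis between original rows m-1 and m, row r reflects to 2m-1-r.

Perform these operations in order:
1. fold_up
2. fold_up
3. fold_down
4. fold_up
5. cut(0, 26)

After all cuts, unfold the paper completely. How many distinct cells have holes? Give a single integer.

Op 1 fold_up: fold axis h@8; visible region now rows[0,8) x cols[0,32) = 8x32
Op 2 fold_up: fold axis h@4; visible region now rows[0,4) x cols[0,32) = 4x32
Op 3 fold_down: fold axis h@2; visible region now rows[2,4) x cols[0,32) = 2x32
Op 4 fold_up: fold axis h@3; visible region now rows[2,3) x cols[0,32) = 1x32
Op 5 cut(0, 26): punch at orig (2,26); cuts so far [(2, 26)]; region rows[2,3) x cols[0,32) = 1x32
Unfold 1 (reflect across h@3): 2 holes -> [(2, 26), (3, 26)]
Unfold 2 (reflect across h@2): 4 holes -> [(0, 26), (1, 26), (2, 26), (3, 26)]
Unfold 3 (reflect across h@4): 8 holes -> [(0, 26), (1, 26), (2, 26), (3, 26), (4, 26), (5, 26), (6, 26), (7, 26)]
Unfold 4 (reflect across h@8): 16 holes -> [(0, 26), (1, 26), (2, 26), (3, 26), (4, 26), (5, 26), (6, 26), (7, 26), (8, 26), (9, 26), (10, 26), (11, 26), (12, 26), (13, 26), (14, 26), (15, 26)]

Answer: 16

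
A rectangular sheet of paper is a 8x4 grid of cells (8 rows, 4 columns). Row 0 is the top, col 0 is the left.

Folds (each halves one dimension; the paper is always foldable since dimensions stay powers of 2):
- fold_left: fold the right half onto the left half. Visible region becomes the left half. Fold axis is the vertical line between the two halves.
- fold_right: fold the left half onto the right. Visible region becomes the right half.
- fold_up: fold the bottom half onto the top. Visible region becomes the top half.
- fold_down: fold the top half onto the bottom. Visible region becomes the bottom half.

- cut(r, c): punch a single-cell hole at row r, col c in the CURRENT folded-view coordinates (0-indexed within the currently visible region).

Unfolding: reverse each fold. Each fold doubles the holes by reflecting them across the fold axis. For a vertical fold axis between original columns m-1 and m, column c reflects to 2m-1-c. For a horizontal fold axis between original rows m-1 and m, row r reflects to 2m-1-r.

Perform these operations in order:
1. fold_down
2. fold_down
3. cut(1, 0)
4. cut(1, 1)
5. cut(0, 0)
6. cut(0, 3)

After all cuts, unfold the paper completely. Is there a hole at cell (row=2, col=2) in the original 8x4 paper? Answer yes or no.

Op 1 fold_down: fold axis h@4; visible region now rows[4,8) x cols[0,4) = 4x4
Op 2 fold_down: fold axis h@6; visible region now rows[6,8) x cols[0,4) = 2x4
Op 3 cut(1, 0): punch at orig (7,0); cuts so far [(7, 0)]; region rows[6,8) x cols[0,4) = 2x4
Op 4 cut(1, 1): punch at orig (7,1); cuts so far [(7, 0), (7, 1)]; region rows[6,8) x cols[0,4) = 2x4
Op 5 cut(0, 0): punch at orig (6,0); cuts so far [(6, 0), (7, 0), (7, 1)]; region rows[6,8) x cols[0,4) = 2x4
Op 6 cut(0, 3): punch at orig (6,3); cuts so far [(6, 0), (6, 3), (7, 0), (7, 1)]; region rows[6,8) x cols[0,4) = 2x4
Unfold 1 (reflect across h@6): 8 holes -> [(4, 0), (4, 1), (5, 0), (5, 3), (6, 0), (6, 3), (7, 0), (7, 1)]
Unfold 2 (reflect across h@4): 16 holes -> [(0, 0), (0, 1), (1, 0), (1, 3), (2, 0), (2, 3), (3, 0), (3, 1), (4, 0), (4, 1), (5, 0), (5, 3), (6, 0), (6, 3), (7, 0), (7, 1)]
Holes: [(0, 0), (0, 1), (1, 0), (1, 3), (2, 0), (2, 3), (3, 0), (3, 1), (4, 0), (4, 1), (5, 0), (5, 3), (6, 0), (6, 3), (7, 0), (7, 1)]

Answer: no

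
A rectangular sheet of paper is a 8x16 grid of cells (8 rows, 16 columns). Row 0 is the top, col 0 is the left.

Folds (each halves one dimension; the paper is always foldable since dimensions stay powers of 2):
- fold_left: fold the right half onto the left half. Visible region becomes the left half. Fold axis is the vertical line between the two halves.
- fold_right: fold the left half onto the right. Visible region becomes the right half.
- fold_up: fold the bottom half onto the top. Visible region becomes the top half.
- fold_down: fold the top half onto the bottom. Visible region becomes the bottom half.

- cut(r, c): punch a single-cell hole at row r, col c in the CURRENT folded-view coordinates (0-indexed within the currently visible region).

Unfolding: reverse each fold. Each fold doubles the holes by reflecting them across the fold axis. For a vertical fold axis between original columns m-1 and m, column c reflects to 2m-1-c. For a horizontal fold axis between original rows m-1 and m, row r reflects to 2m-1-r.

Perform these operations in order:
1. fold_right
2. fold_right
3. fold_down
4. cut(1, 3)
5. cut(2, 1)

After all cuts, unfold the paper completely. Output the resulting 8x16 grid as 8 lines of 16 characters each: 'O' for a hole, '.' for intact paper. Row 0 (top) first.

Answer: ................
..O..O....O..O..
O......OO......O
................
................
O......OO......O
..O..O....O..O..
................

Derivation:
Op 1 fold_right: fold axis v@8; visible region now rows[0,8) x cols[8,16) = 8x8
Op 2 fold_right: fold axis v@12; visible region now rows[0,8) x cols[12,16) = 8x4
Op 3 fold_down: fold axis h@4; visible region now rows[4,8) x cols[12,16) = 4x4
Op 4 cut(1, 3): punch at orig (5,15); cuts so far [(5, 15)]; region rows[4,8) x cols[12,16) = 4x4
Op 5 cut(2, 1): punch at orig (6,13); cuts so far [(5, 15), (6, 13)]; region rows[4,8) x cols[12,16) = 4x4
Unfold 1 (reflect across h@4): 4 holes -> [(1, 13), (2, 15), (5, 15), (6, 13)]
Unfold 2 (reflect across v@12): 8 holes -> [(1, 10), (1, 13), (2, 8), (2, 15), (5, 8), (5, 15), (6, 10), (6, 13)]
Unfold 3 (reflect across v@8): 16 holes -> [(1, 2), (1, 5), (1, 10), (1, 13), (2, 0), (2, 7), (2, 8), (2, 15), (5, 0), (5, 7), (5, 8), (5, 15), (6, 2), (6, 5), (6, 10), (6, 13)]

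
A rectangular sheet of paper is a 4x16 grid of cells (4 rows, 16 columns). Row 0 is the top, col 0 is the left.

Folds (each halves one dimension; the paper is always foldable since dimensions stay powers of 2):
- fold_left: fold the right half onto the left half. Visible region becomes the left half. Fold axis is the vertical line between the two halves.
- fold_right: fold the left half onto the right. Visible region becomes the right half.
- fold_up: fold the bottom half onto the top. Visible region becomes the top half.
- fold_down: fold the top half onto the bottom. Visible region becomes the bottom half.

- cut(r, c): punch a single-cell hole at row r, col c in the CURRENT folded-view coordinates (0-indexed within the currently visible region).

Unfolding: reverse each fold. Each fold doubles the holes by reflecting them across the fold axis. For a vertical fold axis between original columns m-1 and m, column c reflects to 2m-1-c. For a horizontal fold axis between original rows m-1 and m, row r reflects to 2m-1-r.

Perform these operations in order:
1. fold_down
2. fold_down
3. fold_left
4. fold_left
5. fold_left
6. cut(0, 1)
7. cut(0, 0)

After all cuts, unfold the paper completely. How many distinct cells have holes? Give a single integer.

Answer: 64

Derivation:
Op 1 fold_down: fold axis h@2; visible region now rows[2,4) x cols[0,16) = 2x16
Op 2 fold_down: fold axis h@3; visible region now rows[3,4) x cols[0,16) = 1x16
Op 3 fold_left: fold axis v@8; visible region now rows[3,4) x cols[0,8) = 1x8
Op 4 fold_left: fold axis v@4; visible region now rows[3,4) x cols[0,4) = 1x4
Op 5 fold_left: fold axis v@2; visible region now rows[3,4) x cols[0,2) = 1x2
Op 6 cut(0, 1): punch at orig (3,1); cuts so far [(3, 1)]; region rows[3,4) x cols[0,2) = 1x2
Op 7 cut(0, 0): punch at orig (3,0); cuts so far [(3, 0), (3, 1)]; region rows[3,4) x cols[0,2) = 1x2
Unfold 1 (reflect across v@2): 4 holes -> [(3, 0), (3, 1), (3, 2), (3, 3)]
Unfold 2 (reflect across v@4): 8 holes -> [(3, 0), (3, 1), (3, 2), (3, 3), (3, 4), (3, 5), (3, 6), (3, 7)]
Unfold 3 (reflect across v@8): 16 holes -> [(3, 0), (3, 1), (3, 2), (3, 3), (3, 4), (3, 5), (3, 6), (3, 7), (3, 8), (3, 9), (3, 10), (3, 11), (3, 12), (3, 13), (3, 14), (3, 15)]
Unfold 4 (reflect across h@3): 32 holes -> [(2, 0), (2, 1), (2, 2), (2, 3), (2, 4), (2, 5), (2, 6), (2, 7), (2, 8), (2, 9), (2, 10), (2, 11), (2, 12), (2, 13), (2, 14), (2, 15), (3, 0), (3, 1), (3, 2), (3, 3), (3, 4), (3, 5), (3, 6), (3, 7), (3, 8), (3, 9), (3, 10), (3, 11), (3, 12), (3, 13), (3, 14), (3, 15)]
Unfold 5 (reflect across h@2): 64 holes -> [(0, 0), (0, 1), (0, 2), (0, 3), (0, 4), (0, 5), (0, 6), (0, 7), (0, 8), (0, 9), (0, 10), (0, 11), (0, 12), (0, 13), (0, 14), (0, 15), (1, 0), (1, 1), (1, 2), (1, 3), (1, 4), (1, 5), (1, 6), (1, 7), (1, 8), (1, 9), (1, 10), (1, 11), (1, 12), (1, 13), (1, 14), (1, 15), (2, 0), (2, 1), (2, 2), (2, 3), (2, 4), (2, 5), (2, 6), (2, 7), (2, 8), (2, 9), (2, 10), (2, 11), (2, 12), (2, 13), (2, 14), (2, 15), (3, 0), (3, 1), (3, 2), (3, 3), (3, 4), (3, 5), (3, 6), (3, 7), (3, 8), (3, 9), (3, 10), (3, 11), (3, 12), (3, 13), (3, 14), (3, 15)]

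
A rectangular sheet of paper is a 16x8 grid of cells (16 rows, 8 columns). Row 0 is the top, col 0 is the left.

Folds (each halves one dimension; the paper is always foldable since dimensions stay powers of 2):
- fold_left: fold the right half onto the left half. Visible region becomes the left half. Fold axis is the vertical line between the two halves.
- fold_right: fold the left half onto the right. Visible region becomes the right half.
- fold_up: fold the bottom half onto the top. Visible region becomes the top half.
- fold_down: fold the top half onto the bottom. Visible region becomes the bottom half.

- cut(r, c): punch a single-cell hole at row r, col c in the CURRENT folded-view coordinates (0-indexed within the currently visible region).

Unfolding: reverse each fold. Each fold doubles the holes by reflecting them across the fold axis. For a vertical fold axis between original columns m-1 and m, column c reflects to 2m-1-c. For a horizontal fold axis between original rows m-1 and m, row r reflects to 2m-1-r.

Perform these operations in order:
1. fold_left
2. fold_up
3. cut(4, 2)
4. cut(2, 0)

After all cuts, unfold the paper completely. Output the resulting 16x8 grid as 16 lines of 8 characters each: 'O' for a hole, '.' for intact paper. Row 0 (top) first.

Op 1 fold_left: fold axis v@4; visible region now rows[0,16) x cols[0,4) = 16x4
Op 2 fold_up: fold axis h@8; visible region now rows[0,8) x cols[0,4) = 8x4
Op 3 cut(4, 2): punch at orig (4,2); cuts so far [(4, 2)]; region rows[0,8) x cols[0,4) = 8x4
Op 4 cut(2, 0): punch at orig (2,0); cuts so far [(2, 0), (4, 2)]; region rows[0,8) x cols[0,4) = 8x4
Unfold 1 (reflect across h@8): 4 holes -> [(2, 0), (4, 2), (11, 2), (13, 0)]
Unfold 2 (reflect across v@4): 8 holes -> [(2, 0), (2, 7), (4, 2), (4, 5), (11, 2), (11, 5), (13, 0), (13, 7)]

Answer: ........
........
O......O
........
..O..O..
........
........
........
........
........
........
..O..O..
........
O......O
........
........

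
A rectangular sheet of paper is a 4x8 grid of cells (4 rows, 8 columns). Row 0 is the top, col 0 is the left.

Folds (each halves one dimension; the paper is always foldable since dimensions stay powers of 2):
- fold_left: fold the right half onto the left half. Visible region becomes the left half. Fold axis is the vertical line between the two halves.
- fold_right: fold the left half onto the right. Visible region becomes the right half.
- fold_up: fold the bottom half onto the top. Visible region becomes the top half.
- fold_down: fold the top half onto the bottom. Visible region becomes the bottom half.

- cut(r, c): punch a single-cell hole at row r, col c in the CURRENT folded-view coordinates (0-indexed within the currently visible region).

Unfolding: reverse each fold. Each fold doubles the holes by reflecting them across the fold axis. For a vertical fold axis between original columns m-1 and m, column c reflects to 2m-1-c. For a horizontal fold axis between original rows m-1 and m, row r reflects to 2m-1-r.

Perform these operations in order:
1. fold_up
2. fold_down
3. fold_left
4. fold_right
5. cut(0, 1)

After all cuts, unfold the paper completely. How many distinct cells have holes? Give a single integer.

Answer: 16

Derivation:
Op 1 fold_up: fold axis h@2; visible region now rows[0,2) x cols[0,8) = 2x8
Op 2 fold_down: fold axis h@1; visible region now rows[1,2) x cols[0,8) = 1x8
Op 3 fold_left: fold axis v@4; visible region now rows[1,2) x cols[0,4) = 1x4
Op 4 fold_right: fold axis v@2; visible region now rows[1,2) x cols[2,4) = 1x2
Op 5 cut(0, 1): punch at orig (1,3); cuts so far [(1, 3)]; region rows[1,2) x cols[2,4) = 1x2
Unfold 1 (reflect across v@2): 2 holes -> [(1, 0), (1, 3)]
Unfold 2 (reflect across v@4): 4 holes -> [(1, 0), (1, 3), (1, 4), (1, 7)]
Unfold 3 (reflect across h@1): 8 holes -> [(0, 0), (0, 3), (0, 4), (0, 7), (1, 0), (1, 3), (1, 4), (1, 7)]
Unfold 4 (reflect across h@2): 16 holes -> [(0, 0), (0, 3), (0, 4), (0, 7), (1, 0), (1, 3), (1, 4), (1, 7), (2, 0), (2, 3), (2, 4), (2, 7), (3, 0), (3, 3), (3, 4), (3, 7)]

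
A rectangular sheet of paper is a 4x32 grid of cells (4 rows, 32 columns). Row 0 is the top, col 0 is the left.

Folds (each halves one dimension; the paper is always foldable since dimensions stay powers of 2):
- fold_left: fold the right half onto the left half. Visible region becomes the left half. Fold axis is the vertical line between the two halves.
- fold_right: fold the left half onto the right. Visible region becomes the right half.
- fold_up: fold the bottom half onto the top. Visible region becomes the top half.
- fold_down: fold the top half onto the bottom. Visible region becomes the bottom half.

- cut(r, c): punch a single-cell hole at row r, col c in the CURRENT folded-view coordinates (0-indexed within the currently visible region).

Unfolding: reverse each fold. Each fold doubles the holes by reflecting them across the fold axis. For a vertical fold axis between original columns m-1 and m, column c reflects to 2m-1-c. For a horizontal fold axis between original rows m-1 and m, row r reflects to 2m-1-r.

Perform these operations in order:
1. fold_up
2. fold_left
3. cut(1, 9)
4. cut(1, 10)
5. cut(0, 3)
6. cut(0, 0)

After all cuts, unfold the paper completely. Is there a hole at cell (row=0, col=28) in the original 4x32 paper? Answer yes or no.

Op 1 fold_up: fold axis h@2; visible region now rows[0,2) x cols[0,32) = 2x32
Op 2 fold_left: fold axis v@16; visible region now rows[0,2) x cols[0,16) = 2x16
Op 3 cut(1, 9): punch at orig (1,9); cuts so far [(1, 9)]; region rows[0,2) x cols[0,16) = 2x16
Op 4 cut(1, 10): punch at orig (1,10); cuts so far [(1, 9), (1, 10)]; region rows[0,2) x cols[0,16) = 2x16
Op 5 cut(0, 3): punch at orig (0,3); cuts so far [(0, 3), (1, 9), (1, 10)]; region rows[0,2) x cols[0,16) = 2x16
Op 6 cut(0, 0): punch at orig (0,0); cuts so far [(0, 0), (0, 3), (1, 9), (1, 10)]; region rows[0,2) x cols[0,16) = 2x16
Unfold 1 (reflect across v@16): 8 holes -> [(0, 0), (0, 3), (0, 28), (0, 31), (1, 9), (1, 10), (1, 21), (1, 22)]
Unfold 2 (reflect across h@2): 16 holes -> [(0, 0), (0, 3), (0, 28), (0, 31), (1, 9), (1, 10), (1, 21), (1, 22), (2, 9), (2, 10), (2, 21), (2, 22), (3, 0), (3, 3), (3, 28), (3, 31)]
Holes: [(0, 0), (0, 3), (0, 28), (0, 31), (1, 9), (1, 10), (1, 21), (1, 22), (2, 9), (2, 10), (2, 21), (2, 22), (3, 0), (3, 3), (3, 28), (3, 31)]

Answer: yes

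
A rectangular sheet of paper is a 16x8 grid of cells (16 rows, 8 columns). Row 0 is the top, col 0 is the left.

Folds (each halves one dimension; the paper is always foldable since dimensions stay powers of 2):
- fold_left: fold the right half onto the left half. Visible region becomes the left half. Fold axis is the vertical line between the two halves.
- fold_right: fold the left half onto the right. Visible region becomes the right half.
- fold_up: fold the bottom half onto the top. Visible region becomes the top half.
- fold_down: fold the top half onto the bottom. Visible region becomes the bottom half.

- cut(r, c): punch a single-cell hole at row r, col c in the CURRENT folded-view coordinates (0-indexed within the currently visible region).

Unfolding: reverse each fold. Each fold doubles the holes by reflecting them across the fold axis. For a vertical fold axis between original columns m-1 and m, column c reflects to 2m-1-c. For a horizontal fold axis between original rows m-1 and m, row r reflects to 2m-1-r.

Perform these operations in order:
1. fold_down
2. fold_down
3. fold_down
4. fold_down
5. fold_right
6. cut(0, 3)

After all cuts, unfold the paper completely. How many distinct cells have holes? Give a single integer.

Answer: 32

Derivation:
Op 1 fold_down: fold axis h@8; visible region now rows[8,16) x cols[0,8) = 8x8
Op 2 fold_down: fold axis h@12; visible region now rows[12,16) x cols[0,8) = 4x8
Op 3 fold_down: fold axis h@14; visible region now rows[14,16) x cols[0,8) = 2x8
Op 4 fold_down: fold axis h@15; visible region now rows[15,16) x cols[0,8) = 1x8
Op 5 fold_right: fold axis v@4; visible region now rows[15,16) x cols[4,8) = 1x4
Op 6 cut(0, 3): punch at orig (15,7); cuts so far [(15, 7)]; region rows[15,16) x cols[4,8) = 1x4
Unfold 1 (reflect across v@4): 2 holes -> [(15, 0), (15, 7)]
Unfold 2 (reflect across h@15): 4 holes -> [(14, 0), (14, 7), (15, 0), (15, 7)]
Unfold 3 (reflect across h@14): 8 holes -> [(12, 0), (12, 7), (13, 0), (13, 7), (14, 0), (14, 7), (15, 0), (15, 7)]
Unfold 4 (reflect across h@12): 16 holes -> [(8, 0), (8, 7), (9, 0), (9, 7), (10, 0), (10, 7), (11, 0), (11, 7), (12, 0), (12, 7), (13, 0), (13, 7), (14, 0), (14, 7), (15, 0), (15, 7)]
Unfold 5 (reflect across h@8): 32 holes -> [(0, 0), (0, 7), (1, 0), (1, 7), (2, 0), (2, 7), (3, 0), (3, 7), (4, 0), (4, 7), (5, 0), (5, 7), (6, 0), (6, 7), (7, 0), (7, 7), (8, 0), (8, 7), (9, 0), (9, 7), (10, 0), (10, 7), (11, 0), (11, 7), (12, 0), (12, 7), (13, 0), (13, 7), (14, 0), (14, 7), (15, 0), (15, 7)]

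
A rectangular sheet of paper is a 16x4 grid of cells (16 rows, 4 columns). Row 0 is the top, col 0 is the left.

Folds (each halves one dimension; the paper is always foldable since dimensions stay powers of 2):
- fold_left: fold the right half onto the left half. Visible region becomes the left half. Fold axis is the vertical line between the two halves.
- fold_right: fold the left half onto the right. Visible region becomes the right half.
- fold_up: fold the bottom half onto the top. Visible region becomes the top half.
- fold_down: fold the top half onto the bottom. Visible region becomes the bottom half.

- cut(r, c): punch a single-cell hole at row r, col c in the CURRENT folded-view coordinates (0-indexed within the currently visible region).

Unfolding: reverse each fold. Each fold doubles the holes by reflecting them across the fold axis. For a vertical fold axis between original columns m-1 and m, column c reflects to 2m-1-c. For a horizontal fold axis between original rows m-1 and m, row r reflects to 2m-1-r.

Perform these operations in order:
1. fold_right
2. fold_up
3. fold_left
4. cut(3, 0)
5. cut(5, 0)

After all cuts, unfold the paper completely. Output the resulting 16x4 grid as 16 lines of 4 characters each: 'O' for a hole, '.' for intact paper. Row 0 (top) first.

Op 1 fold_right: fold axis v@2; visible region now rows[0,16) x cols[2,4) = 16x2
Op 2 fold_up: fold axis h@8; visible region now rows[0,8) x cols[2,4) = 8x2
Op 3 fold_left: fold axis v@3; visible region now rows[0,8) x cols[2,3) = 8x1
Op 4 cut(3, 0): punch at orig (3,2); cuts so far [(3, 2)]; region rows[0,8) x cols[2,3) = 8x1
Op 5 cut(5, 0): punch at orig (5,2); cuts so far [(3, 2), (5, 2)]; region rows[0,8) x cols[2,3) = 8x1
Unfold 1 (reflect across v@3): 4 holes -> [(3, 2), (3, 3), (5, 2), (5, 3)]
Unfold 2 (reflect across h@8): 8 holes -> [(3, 2), (3, 3), (5, 2), (5, 3), (10, 2), (10, 3), (12, 2), (12, 3)]
Unfold 3 (reflect across v@2): 16 holes -> [(3, 0), (3, 1), (3, 2), (3, 3), (5, 0), (5, 1), (5, 2), (5, 3), (10, 0), (10, 1), (10, 2), (10, 3), (12, 0), (12, 1), (12, 2), (12, 3)]

Answer: ....
....
....
OOOO
....
OOOO
....
....
....
....
OOOO
....
OOOO
....
....
....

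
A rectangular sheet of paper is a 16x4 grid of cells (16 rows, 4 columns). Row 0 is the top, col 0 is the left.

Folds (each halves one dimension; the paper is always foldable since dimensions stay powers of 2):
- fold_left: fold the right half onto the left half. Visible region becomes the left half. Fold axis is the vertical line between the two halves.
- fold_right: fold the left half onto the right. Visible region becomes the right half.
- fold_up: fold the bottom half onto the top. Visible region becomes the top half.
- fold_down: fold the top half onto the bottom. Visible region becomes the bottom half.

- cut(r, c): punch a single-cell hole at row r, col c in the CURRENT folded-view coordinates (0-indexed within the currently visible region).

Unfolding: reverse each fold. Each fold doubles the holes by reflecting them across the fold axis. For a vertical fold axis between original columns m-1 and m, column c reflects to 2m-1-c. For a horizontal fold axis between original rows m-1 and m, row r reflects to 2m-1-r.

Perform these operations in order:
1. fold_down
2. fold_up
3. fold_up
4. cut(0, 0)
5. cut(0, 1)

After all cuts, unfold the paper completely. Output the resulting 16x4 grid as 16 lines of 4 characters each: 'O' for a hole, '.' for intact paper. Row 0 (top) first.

Answer: OO..
....
....
OO..
OO..
....
....
OO..
OO..
....
....
OO..
OO..
....
....
OO..

Derivation:
Op 1 fold_down: fold axis h@8; visible region now rows[8,16) x cols[0,4) = 8x4
Op 2 fold_up: fold axis h@12; visible region now rows[8,12) x cols[0,4) = 4x4
Op 3 fold_up: fold axis h@10; visible region now rows[8,10) x cols[0,4) = 2x4
Op 4 cut(0, 0): punch at orig (8,0); cuts so far [(8, 0)]; region rows[8,10) x cols[0,4) = 2x4
Op 5 cut(0, 1): punch at orig (8,1); cuts so far [(8, 0), (8, 1)]; region rows[8,10) x cols[0,4) = 2x4
Unfold 1 (reflect across h@10): 4 holes -> [(8, 0), (8, 1), (11, 0), (11, 1)]
Unfold 2 (reflect across h@12): 8 holes -> [(8, 0), (8, 1), (11, 0), (11, 1), (12, 0), (12, 1), (15, 0), (15, 1)]
Unfold 3 (reflect across h@8): 16 holes -> [(0, 0), (0, 1), (3, 0), (3, 1), (4, 0), (4, 1), (7, 0), (7, 1), (8, 0), (8, 1), (11, 0), (11, 1), (12, 0), (12, 1), (15, 0), (15, 1)]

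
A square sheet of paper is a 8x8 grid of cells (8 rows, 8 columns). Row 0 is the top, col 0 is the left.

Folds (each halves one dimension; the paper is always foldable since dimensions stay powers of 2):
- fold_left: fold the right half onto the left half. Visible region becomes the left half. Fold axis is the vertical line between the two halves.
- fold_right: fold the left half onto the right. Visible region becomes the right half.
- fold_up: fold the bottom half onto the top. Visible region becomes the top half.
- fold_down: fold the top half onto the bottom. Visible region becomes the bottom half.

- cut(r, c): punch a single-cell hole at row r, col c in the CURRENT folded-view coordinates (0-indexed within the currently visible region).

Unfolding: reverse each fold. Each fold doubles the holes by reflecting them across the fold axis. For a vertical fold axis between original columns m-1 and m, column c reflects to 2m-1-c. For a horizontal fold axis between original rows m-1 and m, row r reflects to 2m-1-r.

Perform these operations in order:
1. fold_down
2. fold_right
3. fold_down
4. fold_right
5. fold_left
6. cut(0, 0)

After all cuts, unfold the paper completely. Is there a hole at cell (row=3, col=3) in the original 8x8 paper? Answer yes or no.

Op 1 fold_down: fold axis h@4; visible region now rows[4,8) x cols[0,8) = 4x8
Op 2 fold_right: fold axis v@4; visible region now rows[4,8) x cols[4,8) = 4x4
Op 3 fold_down: fold axis h@6; visible region now rows[6,8) x cols[4,8) = 2x4
Op 4 fold_right: fold axis v@6; visible region now rows[6,8) x cols[6,8) = 2x2
Op 5 fold_left: fold axis v@7; visible region now rows[6,8) x cols[6,7) = 2x1
Op 6 cut(0, 0): punch at orig (6,6); cuts so far [(6, 6)]; region rows[6,8) x cols[6,7) = 2x1
Unfold 1 (reflect across v@7): 2 holes -> [(6, 6), (6, 7)]
Unfold 2 (reflect across v@6): 4 holes -> [(6, 4), (6, 5), (6, 6), (6, 7)]
Unfold 3 (reflect across h@6): 8 holes -> [(5, 4), (5, 5), (5, 6), (5, 7), (6, 4), (6, 5), (6, 6), (6, 7)]
Unfold 4 (reflect across v@4): 16 holes -> [(5, 0), (5, 1), (5, 2), (5, 3), (5, 4), (5, 5), (5, 6), (5, 7), (6, 0), (6, 1), (6, 2), (6, 3), (6, 4), (6, 5), (6, 6), (6, 7)]
Unfold 5 (reflect across h@4): 32 holes -> [(1, 0), (1, 1), (1, 2), (1, 3), (1, 4), (1, 5), (1, 6), (1, 7), (2, 0), (2, 1), (2, 2), (2, 3), (2, 4), (2, 5), (2, 6), (2, 7), (5, 0), (5, 1), (5, 2), (5, 3), (5, 4), (5, 5), (5, 6), (5, 7), (6, 0), (6, 1), (6, 2), (6, 3), (6, 4), (6, 5), (6, 6), (6, 7)]
Holes: [(1, 0), (1, 1), (1, 2), (1, 3), (1, 4), (1, 5), (1, 6), (1, 7), (2, 0), (2, 1), (2, 2), (2, 3), (2, 4), (2, 5), (2, 6), (2, 7), (5, 0), (5, 1), (5, 2), (5, 3), (5, 4), (5, 5), (5, 6), (5, 7), (6, 0), (6, 1), (6, 2), (6, 3), (6, 4), (6, 5), (6, 6), (6, 7)]

Answer: no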